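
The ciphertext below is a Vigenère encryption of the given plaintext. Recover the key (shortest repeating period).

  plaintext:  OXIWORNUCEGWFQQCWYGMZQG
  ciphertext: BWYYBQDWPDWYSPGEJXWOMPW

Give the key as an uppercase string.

  i= 0: B-O = 13 → N
  i= 1: W-X = 25 → Z
  i= 2: Y-I = 16 → Q
  i= 3: Y-W =  2 → C
  i= 4: B-O = 13 → N
  i= 5: Q-R = 25 → Z
  i= 6: D-N = 16 → Q
  i= 7: W-U =  2 → C
  i= 8: P-C = 13 → N
  i= 9: D-E = 25 → Z
  i=10: W-G = 16 → Q
  i=11: Y-W =  2 → C
  i=12: S-F = 13 → N
  i=13: P-Q = 25 → Z
  i=14: G-Q = 16 → Q
  i=15: E-C =  2 → C
  i=16: J-W = 13 → N
  i=17: X-Y = 25 → Z
  i=18: W-G = 16 → Q
  i=19: O-M =  2 → C
  i=20: M-Z = 13 → N
  i=21: P-Q = 25 → Z
  i=22: W-G = 16 → Q
  shifts repeat with period 4: NZQC

NZQC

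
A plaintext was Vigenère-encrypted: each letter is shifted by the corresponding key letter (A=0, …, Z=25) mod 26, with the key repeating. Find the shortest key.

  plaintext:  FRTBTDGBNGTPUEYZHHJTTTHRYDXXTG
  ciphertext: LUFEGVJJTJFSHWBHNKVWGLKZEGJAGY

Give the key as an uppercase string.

  i= 0: L-F =  6 → G
  i= 1: U-R =  3 → D
  i= 2: F-T = 12 → M
  i= 3: E-B =  3 → D
  i= 4: G-T = 13 → N
  i= 5: V-D = 18 → S
  i= 6: J-G =  3 → D
  i= 7: J-B =  8 → I
  i= 8: T-N =  6 → G
  i= 9: J-G =  3 → D
  i=10: F-T = 12 → M
  i=11: S-P =  3 → D
  i=12: H-U = 13 → N
  i=13: W-E = 18 → S
  i=14: B-Y =  3 → D
  i=15: H-Z =  8 → I
  i=16: N-H =  6 → G
  i=17: K-H =  3 → D
  i=18: V-J = 12 → M
  i=19: W-T =  3 → D
  i=20: G-T = 13 → N
  i=21: L-T = 18 → S
  i=22: K-H =  3 → D
  i=23: Z-R =  8 → I
  i=24: E-Y =  6 → G
  i=25: G-D =  3 → D
  i=26: J-X = 12 → M
  i=27: A-X =  3 → D
  i=28: G-T = 13 → N
  i=29: Y-G = 18 → S
  shifts repeat with period 8: GDMDNSDI

GDMDNSDI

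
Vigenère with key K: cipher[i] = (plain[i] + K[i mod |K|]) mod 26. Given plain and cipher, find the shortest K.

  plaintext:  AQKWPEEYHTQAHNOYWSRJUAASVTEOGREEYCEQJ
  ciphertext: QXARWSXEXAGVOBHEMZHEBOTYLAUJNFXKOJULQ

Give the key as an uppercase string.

QHQVHOTG

  i= 0: Q-A = 16 → Q
  i= 1: X-Q =  7 → H
  i= 2: A-K = 16 → Q
  i= 3: R-W = 21 → V
  i= 4: W-P =  7 → H
  i= 5: S-E = 14 → O
  i= 6: X-E = 19 → T
  i= 7: E-Y =  6 → G
  i= 8: X-H = 16 → Q
  i= 9: A-T =  7 → H
  i=10: G-Q = 16 → Q
  i=11: V-A = 21 → V
  i=12: O-H =  7 → H
  i=13: B-N = 14 → O
  i=14: H-O = 19 → T
  i=15: E-Y =  6 → G
  i=16: M-W = 16 → Q
  i=17: Z-S =  7 → H
  i=18: H-R = 16 → Q
  i=19: E-J = 21 → V
  i=20: B-U =  7 → H
  i=21: O-A = 14 → O
  i=22: T-A = 19 → T
  i=23: Y-S =  6 → G
  i=24: L-V = 16 → Q
  i=25: A-T =  7 → H
  i=26: U-E = 16 → Q
  i=27: J-O = 21 → V
  i=28: N-G =  7 → H
  i=29: F-R = 14 → O
  i=30: X-E = 19 → T
  i=31: K-E =  6 → G
  i=32: O-Y = 16 → Q
  i=33: J-C =  7 → H
  i=34: U-E = 16 → Q
  i=35: L-Q = 21 → V
  i=36: Q-J =  7 → H
  shifts repeat with period 8: QHQVHOTG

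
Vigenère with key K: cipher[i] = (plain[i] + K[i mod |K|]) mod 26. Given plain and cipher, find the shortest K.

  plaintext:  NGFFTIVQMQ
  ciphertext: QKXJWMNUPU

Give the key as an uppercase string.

  i= 0: Q-N =  3 → D
  i= 1: K-G =  4 → E
  i= 2: X-F = 18 → S
  i= 3: J-F =  4 → E
  i= 4: W-T =  3 → D
  i= 5: M-I =  4 → E
  i= 6: N-V = 18 → S
  i= 7: U-Q =  4 → E
  i= 8: P-M =  3 → D
  i= 9: U-Q =  4 → E
  shifts repeat with period 4: DESE

DESE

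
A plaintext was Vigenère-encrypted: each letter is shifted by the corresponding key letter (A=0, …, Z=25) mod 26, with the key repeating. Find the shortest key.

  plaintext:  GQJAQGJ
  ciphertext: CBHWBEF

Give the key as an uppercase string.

  i= 0: C-G = 22 → W
  i= 1: B-Q = 11 → L
  i= 2: H-J = 24 → Y
  i= 3: W-A = 22 → W
  i= 4: B-Q = 11 → L
  i= 5: E-G = 24 → Y
  i= 6: F-J = 22 → W
  shifts repeat with period 3: WLY

WLY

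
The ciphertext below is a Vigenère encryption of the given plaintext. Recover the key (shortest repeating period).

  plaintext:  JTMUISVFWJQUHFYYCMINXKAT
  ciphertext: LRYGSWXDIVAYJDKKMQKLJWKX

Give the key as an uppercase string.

  i= 0: L-J =  2 → C
  i= 1: R-T = 24 → Y
  i= 2: Y-M = 12 → M
  i= 3: G-U = 12 → M
  i= 4: S-I = 10 → K
  i= 5: W-S =  4 → E
  i= 6: X-V =  2 → C
  i= 7: D-F = 24 → Y
  i= 8: I-W = 12 → M
  i= 9: V-J = 12 → M
  i=10: A-Q = 10 → K
  i=11: Y-U =  4 → E
  i=12: J-H =  2 → C
  i=13: D-F = 24 → Y
  i=14: K-Y = 12 → M
  i=15: K-Y = 12 → M
  i=16: M-C = 10 → K
  i=17: Q-M =  4 → E
  i=18: K-I =  2 → C
  i=19: L-N = 24 → Y
  i=20: J-X = 12 → M
  i=21: W-K = 12 → M
  i=22: K-A = 10 → K
  i=23: X-T =  4 → E
  shifts repeat with period 6: CYMMKE

CYMMKE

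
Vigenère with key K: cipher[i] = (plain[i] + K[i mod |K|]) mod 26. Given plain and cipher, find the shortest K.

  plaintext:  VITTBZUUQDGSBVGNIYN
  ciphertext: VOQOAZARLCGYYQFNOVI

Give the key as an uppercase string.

AGXVZ

  i= 0: V-V =  0 → A
  i= 1: O-I =  6 → G
  i= 2: Q-T = 23 → X
  i= 3: O-T = 21 → V
  i= 4: A-B = 25 → Z
  i= 5: Z-Z =  0 → A
  i= 6: A-U =  6 → G
  i= 7: R-U = 23 → X
  i= 8: L-Q = 21 → V
  i= 9: C-D = 25 → Z
  i=10: G-G =  0 → A
  i=11: Y-S =  6 → G
  i=12: Y-B = 23 → X
  i=13: Q-V = 21 → V
  i=14: F-G = 25 → Z
  i=15: N-N =  0 → A
  i=16: O-I =  6 → G
  i=17: V-Y = 23 → X
  i=18: I-N = 21 → V
  shifts repeat with period 5: AGXVZ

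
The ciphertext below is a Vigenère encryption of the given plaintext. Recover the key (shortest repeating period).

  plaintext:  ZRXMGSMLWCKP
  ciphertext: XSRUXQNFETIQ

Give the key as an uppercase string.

  i= 0: X-Z = 24 → Y
  i= 1: S-R =  1 → B
  i= 2: R-X = 20 → U
  i= 3: U-M =  8 → I
  i= 4: X-G = 17 → R
  i= 5: Q-S = 24 → Y
  i= 6: N-M =  1 → B
  i= 7: F-L = 20 → U
  i= 8: E-W =  8 → I
  i= 9: T-C = 17 → R
  i=10: I-K = 24 → Y
  i=11: Q-P =  1 → B
  shifts repeat with period 5: YBUIR

YBUIR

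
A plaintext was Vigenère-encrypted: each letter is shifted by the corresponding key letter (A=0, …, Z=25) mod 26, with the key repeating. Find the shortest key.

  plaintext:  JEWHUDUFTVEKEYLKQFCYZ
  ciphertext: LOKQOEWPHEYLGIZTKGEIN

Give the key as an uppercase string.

CKOJUB

  i= 0: L-J =  2 → C
  i= 1: O-E = 10 → K
  i= 2: K-W = 14 → O
  i= 3: Q-H =  9 → J
  i= 4: O-U = 20 → U
  i= 5: E-D =  1 → B
  i= 6: W-U =  2 → C
  i= 7: P-F = 10 → K
  i= 8: H-T = 14 → O
  i= 9: E-V =  9 → J
  i=10: Y-E = 20 → U
  i=11: L-K =  1 → B
  i=12: G-E =  2 → C
  i=13: I-Y = 10 → K
  i=14: Z-L = 14 → O
  i=15: T-K =  9 → J
  i=16: K-Q = 20 → U
  i=17: G-F =  1 → B
  i=18: E-C =  2 → C
  i=19: I-Y = 10 → K
  i=20: N-Z = 14 → O
  shifts repeat with period 6: CKOJUB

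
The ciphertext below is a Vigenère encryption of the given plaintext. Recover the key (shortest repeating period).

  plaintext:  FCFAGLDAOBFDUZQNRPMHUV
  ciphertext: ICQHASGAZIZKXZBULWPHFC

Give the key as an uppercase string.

  i= 0: I-F =  3 → D
  i= 1: C-C =  0 → A
  i= 2: Q-F = 11 → L
  i= 3: H-A =  7 → H
  i= 4: A-G = 20 → U
  i= 5: S-L =  7 → H
  i= 6: G-D =  3 → D
  i= 7: A-A =  0 → A
  i= 8: Z-O = 11 → L
  i= 9: I-B =  7 → H
  i=10: Z-F = 20 → U
  i=11: K-D =  7 → H
  i=12: X-U =  3 → D
  i=13: Z-Z =  0 → A
  i=14: B-Q = 11 → L
  i=15: U-N =  7 → H
  i=16: L-R = 20 → U
  i=17: W-P =  7 → H
  i=18: P-M =  3 → D
  i=19: H-H =  0 → A
  i=20: F-U = 11 → L
  i=21: C-V =  7 → H
  shifts repeat with period 6: DALHUH

DALHUH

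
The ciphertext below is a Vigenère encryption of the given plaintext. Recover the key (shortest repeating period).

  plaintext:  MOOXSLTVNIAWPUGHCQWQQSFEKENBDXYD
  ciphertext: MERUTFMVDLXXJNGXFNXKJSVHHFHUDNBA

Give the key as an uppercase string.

  i= 0: M-M =  0 → A
  i= 1: E-O = 16 → Q
  i= 2: R-O =  3 → D
  i= 3: U-X = 23 → X
  i= 4: T-S =  1 → B
  i= 5: F-L = 20 → U
  i= 6: M-T = 19 → T
  i= 7: V-V =  0 → A
  i= 8: D-N = 16 → Q
  i= 9: L-I =  3 → D
  i=10: X-A = 23 → X
  i=11: X-W =  1 → B
  i=12: J-P = 20 → U
  i=13: N-U = 19 → T
  i=14: G-G =  0 → A
  i=15: X-H = 16 → Q
  i=16: F-C =  3 → D
  i=17: N-Q = 23 → X
  i=18: X-W =  1 → B
  i=19: K-Q = 20 → U
  i=20: J-Q = 19 → T
  i=21: S-S =  0 → A
  i=22: V-F = 16 → Q
  i=23: H-E =  3 → D
  i=24: H-K = 23 → X
  i=25: F-E =  1 → B
  i=26: H-N = 20 → U
  i=27: U-B = 19 → T
  i=28: D-D =  0 → A
  i=29: N-X = 16 → Q
  i=30: B-Y =  3 → D
  i=31: A-D = 23 → X
  shifts repeat with period 7: AQDXBUT

AQDXBUT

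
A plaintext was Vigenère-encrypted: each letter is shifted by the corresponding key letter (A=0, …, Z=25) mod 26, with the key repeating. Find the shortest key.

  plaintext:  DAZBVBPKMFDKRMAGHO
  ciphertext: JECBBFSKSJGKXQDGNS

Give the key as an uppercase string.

GEDA

  i= 0: J-D =  6 → G
  i= 1: E-A =  4 → E
  i= 2: C-Z =  3 → D
  i= 3: B-B =  0 → A
  i= 4: B-V =  6 → G
  i= 5: F-B =  4 → E
  i= 6: S-P =  3 → D
  i= 7: K-K =  0 → A
  i= 8: S-M =  6 → G
  i= 9: J-F =  4 → E
  i=10: G-D =  3 → D
  i=11: K-K =  0 → A
  i=12: X-R =  6 → G
  i=13: Q-M =  4 → E
  i=14: D-A =  3 → D
  i=15: G-G =  0 → A
  i=16: N-H =  6 → G
  i=17: S-O =  4 → E
  shifts repeat with period 4: GEDA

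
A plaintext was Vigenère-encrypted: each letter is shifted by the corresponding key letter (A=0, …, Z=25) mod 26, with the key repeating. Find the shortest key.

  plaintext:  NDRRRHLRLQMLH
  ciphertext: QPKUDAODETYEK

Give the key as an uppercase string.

  i= 0: Q-N =  3 → D
  i= 1: P-D = 12 → M
  i= 2: K-R = 19 → T
  i= 3: U-R =  3 → D
  i= 4: D-R = 12 → M
  i= 5: A-H = 19 → T
  i= 6: O-L =  3 → D
  i= 7: D-R = 12 → M
  i= 8: E-L = 19 → T
  i= 9: T-Q =  3 → D
  i=10: Y-M = 12 → M
  i=11: E-L = 19 → T
  i=12: K-H =  3 → D
  shifts repeat with period 3: DMT

DMT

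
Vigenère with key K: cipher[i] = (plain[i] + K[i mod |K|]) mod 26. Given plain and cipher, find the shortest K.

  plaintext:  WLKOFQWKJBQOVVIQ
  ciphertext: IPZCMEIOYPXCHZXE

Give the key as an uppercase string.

  i= 0: I-W = 12 → M
  i= 1: P-L =  4 → E
  i= 2: Z-K = 15 → P
  i= 3: C-O = 14 → O
  i= 4: M-F =  7 → H
  i= 5: E-Q = 14 → O
  i= 6: I-W = 12 → M
  i= 7: O-K =  4 → E
  i= 8: Y-J = 15 → P
  i= 9: P-B = 14 → O
  i=10: X-Q =  7 → H
  i=11: C-O = 14 → O
  i=12: H-V = 12 → M
  i=13: Z-V =  4 → E
  i=14: X-I = 15 → P
  i=15: E-Q = 14 → O
  shifts repeat with period 6: MEPOHO

MEPOHO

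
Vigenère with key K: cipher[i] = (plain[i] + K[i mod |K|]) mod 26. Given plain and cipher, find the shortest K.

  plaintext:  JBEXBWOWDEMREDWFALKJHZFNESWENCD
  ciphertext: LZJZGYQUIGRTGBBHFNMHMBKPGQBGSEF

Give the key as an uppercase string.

CYFCFC

  i= 0: L-J =  2 → C
  i= 1: Z-B = 24 → Y
  i= 2: J-E =  5 → F
  i= 3: Z-X =  2 → C
  i= 4: G-B =  5 → F
  i= 5: Y-W =  2 → C
  i= 6: Q-O =  2 → C
  i= 7: U-W = 24 → Y
  i= 8: I-D =  5 → F
  i= 9: G-E =  2 → C
  i=10: R-M =  5 → F
  i=11: T-R =  2 → C
  i=12: G-E =  2 → C
  i=13: B-D = 24 → Y
  i=14: B-W =  5 → F
  i=15: H-F =  2 → C
  i=16: F-A =  5 → F
  i=17: N-L =  2 → C
  i=18: M-K =  2 → C
  i=19: H-J = 24 → Y
  i=20: M-H =  5 → F
  i=21: B-Z =  2 → C
  i=22: K-F =  5 → F
  i=23: P-N =  2 → C
  i=24: G-E =  2 → C
  i=25: Q-S = 24 → Y
  i=26: B-W =  5 → F
  i=27: G-E =  2 → C
  i=28: S-N =  5 → F
  i=29: E-C =  2 → C
  i=30: F-D =  2 → C
  shifts repeat with period 6: CYFCFC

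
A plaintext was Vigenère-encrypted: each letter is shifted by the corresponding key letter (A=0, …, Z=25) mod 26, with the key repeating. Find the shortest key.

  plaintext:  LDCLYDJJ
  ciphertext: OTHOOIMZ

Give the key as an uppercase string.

DQF

  i= 0: O-L =  3 → D
  i= 1: T-D = 16 → Q
  i= 2: H-C =  5 → F
  i= 3: O-L =  3 → D
  i= 4: O-Y = 16 → Q
  i= 5: I-D =  5 → F
  i= 6: M-J =  3 → D
  i= 7: Z-J = 16 → Q
  shifts repeat with period 3: DQF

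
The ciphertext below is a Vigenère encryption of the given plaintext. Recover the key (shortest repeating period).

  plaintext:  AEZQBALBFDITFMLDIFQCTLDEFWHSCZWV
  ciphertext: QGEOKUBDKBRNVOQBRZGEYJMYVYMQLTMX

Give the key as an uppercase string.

  i= 0: Q-A = 16 → Q
  i= 1: G-E =  2 → C
  i= 2: E-Z =  5 → F
  i= 3: O-Q = 24 → Y
  i= 4: K-B =  9 → J
  i= 5: U-A = 20 → U
  i= 6: B-L = 16 → Q
  i= 7: D-B =  2 → C
  i= 8: K-F =  5 → F
  i= 9: B-D = 24 → Y
  i=10: R-I =  9 → J
  i=11: N-T = 20 → U
  i=12: V-F = 16 → Q
  i=13: O-M =  2 → C
  i=14: Q-L =  5 → F
  i=15: B-D = 24 → Y
  i=16: R-I =  9 → J
  i=17: Z-F = 20 → U
  i=18: G-Q = 16 → Q
  i=19: E-C =  2 → C
  i=20: Y-T =  5 → F
  i=21: J-L = 24 → Y
  i=22: M-D =  9 → J
  i=23: Y-E = 20 → U
  i=24: V-F = 16 → Q
  i=25: Y-W =  2 → C
  i=26: M-H =  5 → F
  i=27: Q-S = 24 → Y
  i=28: L-C =  9 → J
  i=29: T-Z = 20 → U
  i=30: M-W = 16 → Q
  i=31: X-V =  2 → C
  shifts repeat with period 6: QCFYJU

QCFYJU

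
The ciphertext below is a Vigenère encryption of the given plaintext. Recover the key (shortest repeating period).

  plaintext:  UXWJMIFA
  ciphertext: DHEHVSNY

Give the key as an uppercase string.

JKIY

  i= 0: D-U =  9 → J
  i= 1: H-X = 10 → K
  i= 2: E-W =  8 → I
  i= 3: H-J = 24 → Y
  i= 4: V-M =  9 → J
  i= 5: S-I = 10 → K
  i= 6: N-F =  8 → I
  i= 7: Y-A = 24 → Y
  shifts repeat with period 4: JKIY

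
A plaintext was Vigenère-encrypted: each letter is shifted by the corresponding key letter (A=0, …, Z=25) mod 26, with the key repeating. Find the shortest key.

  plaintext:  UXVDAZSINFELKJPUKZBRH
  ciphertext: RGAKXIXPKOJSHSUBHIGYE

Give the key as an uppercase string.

XJFH

  i= 0: R-U = 23 → X
  i= 1: G-X =  9 → J
  i= 2: A-V =  5 → F
  i= 3: K-D =  7 → H
  i= 4: X-A = 23 → X
  i= 5: I-Z =  9 → J
  i= 6: X-S =  5 → F
  i= 7: P-I =  7 → H
  i= 8: K-N = 23 → X
  i= 9: O-F =  9 → J
  i=10: J-E =  5 → F
  i=11: S-L =  7 → H
  i=12: H-K = 23 → X
  i=13: S-J =  9 → J
  i=14: U-P =  5 → F
  i=15: B-U =  7 → H
  i=16: H-K = 23 → X
  i=17: I-Z =  9 → J
  i=18: G-B =  5 → F
  i=19: Y-R =  7 → H
  i=20: E-H = 23 → X
  shifts repeat with period 4: XJFH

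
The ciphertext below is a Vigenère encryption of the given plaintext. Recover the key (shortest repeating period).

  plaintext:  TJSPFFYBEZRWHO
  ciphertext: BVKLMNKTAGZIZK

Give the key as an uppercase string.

IMSWH

  i= 0: B-T =  8 → I
  i= 1: V-J = 12 → M
  i= 2: K-S = 18 → S
  i= 3: L-P = 22 → W
  i= 4: M-F =  7 → H
  i= 5: N-F =  8 → I
  i= 6: K-Y = 12 → M
  i= 7: T-B = 18 → S
  i= 8: A-E = 22 → W
  i= 9: G-Z =  7 → H
  i=10: Z-R =  8 → I
  i=11: I-W = 12 → M
  i=12: Z-H = 18 → S
  i=13: K-O = 22 → W
  shifts repeat with period 5: IMSWH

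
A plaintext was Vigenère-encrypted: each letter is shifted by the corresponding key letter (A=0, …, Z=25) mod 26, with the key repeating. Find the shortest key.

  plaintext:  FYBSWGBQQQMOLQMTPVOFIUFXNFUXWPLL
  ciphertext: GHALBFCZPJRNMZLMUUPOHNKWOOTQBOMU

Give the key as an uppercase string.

  i= 0: G-F =  1 → B
  i= 1: H-Y =  9 → J
  i= 2: A-B = 25 → Z
  i= 3: L-S = 19 → T
  i= 4: B-W =  5 → F
  i= 5: F-G = 25 → Z
  i= 6: C-B =  1 → B
  i= 7: Z-Q =  9 → J
  i= 8: P-Q = 25 → Z
  i= 9: J-Q = 19 → T
  i=10: R-M =  5 → F
  i=11: N-O = 25 → Z
  i=12: M-L =  1 → B
  i=13: Z-Q =  9 → J
  i=14: L-M = 25 → Z
  i=15: M-T = 19 → T
  i=16: U-P =  5 → F
  i=17: U-V = 25 → Z
  i=18: P-O =  1 → B
  i=19: O-F =  9 → J
  i=20: H-I = 25 → Z
  i=21: N-U = 19 → T
  i=22: K-F =  5 → F
  i=23: W-X = 25 → Z
  i=24: O-N =  1 → B
  i=25: O-F =  9 → J
  i=26: T-U = 25 → Z
  i=27: Q-X = 19 → T
  i=28: B-W =  5 → F
  i=29: O-P = 25 → Z
  i=30: M-L =  1 → B
  i=31: U-L =  9 → J
  shifts repeat with period 6: BJZTFZ

BJZTFZ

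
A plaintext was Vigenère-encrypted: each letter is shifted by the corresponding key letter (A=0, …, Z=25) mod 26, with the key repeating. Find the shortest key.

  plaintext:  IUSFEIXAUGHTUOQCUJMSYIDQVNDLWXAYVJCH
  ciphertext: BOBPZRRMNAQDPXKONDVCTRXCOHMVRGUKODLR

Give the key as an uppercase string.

  i= 0: B-I = 19 → T
  i= 1: O-U = 20 → U
  i= 2: B-S =  9 → J
  i= 3: P-F = 10 → K
  i= 4: Z-E = 21 → V
  i= 5: R-I =  9 → J
  i= 6: R-X = 20 → U
  i= 7: M-A = 12 → M
  i= 8: N-U = 19 → T
  i= 9: A-G = 20 → U
  i=10: Q-H =  9 → J
  i=11: D-T = 10 → K
  i=12: P-U = 21 → V
  i=13: X-O =  9 → J
  i=14: K-Q = 20 → U
  i=15: O-C = 12 → M
  i=16: N-U = 19 → T
  i=17: D-J = 20 → U
  i=18: V-M =  9 → J
  i=19: C-S = 10 → K
  i=20: T-Y = 21 → V
  i=21: R-I =  9 → J
  i=22: X-D = 20 → U
  i=23: C-Q = 12 → M
  i=24: O-V = 19 → T
  i=25: H-N = 20 → U
  i=26: M-D =  9 → J
  i=27: V-L = 10 → K
  i=28: R-W = 21 → V
  i=29: G-X =  9 → J
  i=30: U-A = 20 → U
  i=31: K-Y = 12 → M
  i=32: O-V = 19 → T
  i=33: D-J = 20 → U
  i=34: L-C =  9 → J
  i=35: R-H = 10 → K
  shifts repeat with period 8: TUJKVJUM

TUJKVJUM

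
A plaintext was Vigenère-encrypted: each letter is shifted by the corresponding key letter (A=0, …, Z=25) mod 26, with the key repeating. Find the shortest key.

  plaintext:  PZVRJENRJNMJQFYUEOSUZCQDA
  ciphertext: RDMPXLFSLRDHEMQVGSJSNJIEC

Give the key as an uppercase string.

  i= 0: R-P =  2 → C
  i= 1: D-Z =  4 → E
  i= 2: M-V = 17 → R
  i= 3: P-R = 24 → Y
  i= 4: X-J = 14 → O
  i= 5: L-E =  7 → H
  i= 6: F-N = 18 → S
  i= 7: S-R =  1 → B
  i= 8: L-J =  2 → C
  i= 9: R-N =  4 → E
  i=10: D-M = 17 → R
  i=11: H-J = 24 → Y
  i=12: E-Q = 14 → O
  i=13: M-F =  7 → H
  i=14: Q-Y = 18 → S
  i=15: V-U =  1 → B
  i=16: G-E =  2 → C
  i=17: S-O =  4 → E
  i=18: J-S = 17 → R
  i=19: S-U = 24 → Y
  i=20: N-Z = 14 → O
  i=21: J-C =  7 → H
  i=22: I-Q = 18 → S
  i=23: E-D =  1 → B
  i=24: C-A =  2 → C
  shifts repeat with period 8: CERYOHSB

CERYOHSB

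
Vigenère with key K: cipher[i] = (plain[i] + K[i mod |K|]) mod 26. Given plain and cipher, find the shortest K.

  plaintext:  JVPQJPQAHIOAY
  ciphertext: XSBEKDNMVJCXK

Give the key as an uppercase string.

OXMOB

  i= 0: X-J = 14 → O
  i= 1: S-V = 23 → X
  i= 2: B-P = 12 → M
  i= 3: E-Q = 14 → O
  i= 4: K-J =  1 → B
  i= 5: D-P = 14 → O
  i= 6: N-Q = 23 → X
  i= 7: M-A = 12 → M
  i= 8: V-H = 14 → O
  i= 9: J-I =  1 → B
  i=10: C-O = 14 → O
  i=11: X-A = 23 → X
  i=12: K-Y = 12 → M
  shifts repeat with period 5: OXMOB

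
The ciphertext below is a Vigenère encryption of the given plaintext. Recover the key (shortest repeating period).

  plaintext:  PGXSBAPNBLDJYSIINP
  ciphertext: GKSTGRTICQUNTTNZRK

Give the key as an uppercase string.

  i= 0: G-P = 17 → R
  i= 1: K-G =  4 → E
  i= 2: S-X = 21 → V
  i= 3: T-S =  1 → B
  i= 4: G-B =  5 → F
  i= 5: R-A = 17 → R
  i= 6: T-P =  4 → E
  i= 7: I-N = 21 → V
  i= 8: C-B =  1 → B
  i= 9: Q-L =  5 → F
  i=10: U-D = 17 → R
  i=11: N-J =  4 → E
  i=12: T-Y = 21 → V
  i=13: T-S =  1 → B
  i=14: N-I =  5 → F
  i=15: Z-I = 17 → R
  i=16: R-N =  4 → E
  i=17: K-P = 21 → V
  shifts repeat with period 5: REVBF

REVBF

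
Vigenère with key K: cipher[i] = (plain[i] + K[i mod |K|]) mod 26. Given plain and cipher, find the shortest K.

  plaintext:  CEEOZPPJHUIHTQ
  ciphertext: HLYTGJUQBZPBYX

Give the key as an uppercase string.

FHU

  i= 0: H-C =  5 → F
  i= 1: L-E =  7 → H
  i= 2: Y-E = 20 → U
  i= 3: T-O =  5 → F
  i= 4: G-Z =  7 → H
  i= 5: J-P = 20 → U
  i= 6: U-P =  5 → F
  i= 7: Q-J =  7 → H
  i= 8: B-H = 20 → U
  i= 9: Z-U =  5 → F
  i=10: P-I =  7 → H
  i=11: B-H = 20 → U
  i=12: Y-T =  5 → F
  i=13: X-Q =  7 → H
  shifts repeat with period 3: FHU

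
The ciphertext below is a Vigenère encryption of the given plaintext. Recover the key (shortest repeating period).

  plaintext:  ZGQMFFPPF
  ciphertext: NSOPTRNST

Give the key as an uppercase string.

OMYD

  i= 0: N-Z = 14 → O
  i= 1: S-G = 12 → M
  i= 2: O-Q = 24 → Y
  i= 3: P-M =  3 → D
  i= 4: T-F = 14 → O
  i= 5: R-F = 12 → M
  i= 6: N-P = 24 → Y
  i= 7: S-P =  3 → D
  i= 8: T-F = 14 → O
  shifts repeat with period 4: OMYD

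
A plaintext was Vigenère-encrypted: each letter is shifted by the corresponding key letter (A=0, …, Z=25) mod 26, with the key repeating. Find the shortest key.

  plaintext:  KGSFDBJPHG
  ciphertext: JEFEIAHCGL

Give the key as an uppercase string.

  i= 0: J-K = 25 → Z
  i= 1: E-G = 24 → Y
  i= 2: F-S = 13 → N
  i= 3: E-F = 25 → Z
  i= 4: I-D =  5 → F
  i= 5: A-B = 25 → Z
  i= 6: H-J = 24 → Y
  i= 7: C-P = 13 → N
  i= 8: G-H = 25 → Z
  i= 9: L-G =  5 → F
  shifts repeat with period 5: ZYNZF

ZYNZF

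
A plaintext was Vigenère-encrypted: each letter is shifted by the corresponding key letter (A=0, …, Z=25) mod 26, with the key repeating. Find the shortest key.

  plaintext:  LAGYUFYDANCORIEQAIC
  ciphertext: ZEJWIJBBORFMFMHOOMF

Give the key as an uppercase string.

  i= 0: Z-L = 14 → O
  i= 1: E-A =  4 → E
  i= 2: J-G =  3 → D
  i= 3: W-Y = 24 → Y
  i= 4: I-U = 14 → O
  i= 5: J-F =  4 → E
  i= 6: B-Y =  3 → D
  i= 7: B-D = 24 → Y
  i= 8: O-A = 14 → O
  i= 9: R-N =  4 → E
  i=10: F-C =  3 → D
  i=11: M-O = 24 → Y
  i=12: F-R = 14 → O
  i=13: M-I =  4 → E
  i=14: H-E =  3 → D
  i=15: O-Q = 24 → Y
  i=16: O-A = 14 → O
  i=17: M-I =  4 → E
  i=18: F-C =  3 → D
  shifts repeat with period 4: OEDY

OEDY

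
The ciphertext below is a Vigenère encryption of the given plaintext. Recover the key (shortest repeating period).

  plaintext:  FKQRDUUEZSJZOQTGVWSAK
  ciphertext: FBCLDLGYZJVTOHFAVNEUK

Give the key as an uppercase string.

  i= 0: F-F =  0 → A
  i= 1: B-K = 17 → R
  i= 2: C-Q = 12 → M
  i= 3: L-R = 20 → U
  i= 4: D-D =  0 → A
  i= 5: L-U = 17 → R
  i= 6: G-U = 12 → M
  i= 7: Y-E = 20 → U
  i= 8: Z-Z =  0 → A
  i= 9: J-S = 17 → R
  i=10: V-J = 12 → M
  i=11: T-Z = 20 → U
  i=12: O-O =  0 → A
  i=13: H-Q = 17 → R
  i=14: F-T = 12 → M
  i=15: A-G = 20 → U
  i=16: V-V =  0 → A
  i=17: N-W = 17 → R
  i=18: E-S = 12 → M
  i=19: U-A = 20 → U
  i=20: K-K =  0 → A
  shifts repeat with period 4: ARMU

ARMU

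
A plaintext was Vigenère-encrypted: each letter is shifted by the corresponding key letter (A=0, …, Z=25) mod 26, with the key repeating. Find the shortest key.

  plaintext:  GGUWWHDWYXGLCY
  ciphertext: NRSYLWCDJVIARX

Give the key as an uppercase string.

  i= 0: N-G =  7 → H
  i= 1: R-G = 11 → L
  i= 2: S-U = 24 → Y
  i= 3: Y-W =  2 → C
  i= 4: L-W = 15 → P
  i= 5: W-H = 15 → P
  i= 6: C-D = 25 → Z
  i= 7: D-W =  7 → H
  i= 8: J-Y = 11 → L
  i= 9: V-X = 24 → Y
  i=10: I-G =  2 → C
  i=11: A-L = 15 → P
  i=12: R-C = 15 → P
  i=13: X-Y = 25 → Z
  shifts repeat with period 7: HLYCPPZ

HLYCPPZ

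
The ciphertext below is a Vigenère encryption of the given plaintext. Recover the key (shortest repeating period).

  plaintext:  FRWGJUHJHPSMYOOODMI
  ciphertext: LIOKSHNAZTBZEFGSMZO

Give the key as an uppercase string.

GRSEJN

  i= 0: L-F =  6 → G
  i= 1: I-R = 17 → R
  i= 2: O-W = 18 → S
  i= 3: K-G =  4 → E
  i= 4: S-J =  9 → J
  i= 5: H-U = 13 → N
  i= 6: N-H =  6 → G
  i= 7: A-J = 17 → R
  i= 8: Z-H = 18 → S
  i= 9: T-P =  4 → E
  i=10: B-S =  9 → J
  i=11: Z-M = 13 → N
  i=12: E-Y =  6 → G
  i=13: F-O = 17 → R
  i=14: G-O = 18 → S
  i=15: S-O =  4 → E
  i=16: M-D =  9 → J
  i=17: Z-M = 13 → N
  i=18: O-I =  6 → G
  shifts repeat with period 6: GRSEJN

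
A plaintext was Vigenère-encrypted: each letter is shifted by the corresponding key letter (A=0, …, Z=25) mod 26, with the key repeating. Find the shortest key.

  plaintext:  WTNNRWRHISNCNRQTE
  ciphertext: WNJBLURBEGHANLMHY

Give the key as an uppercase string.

  i= 0: W-W =  0 → A
  i= 1: N-T = 20 → U
  i= 2: J-N = 22 → W
  i= 3: B-N = 14 → O
  i= 4: L-R = 20 → U
  i= 5: U-W = 24 → Y
  i= 6: R-R =  0 → A
  i= 7: B-H = 20 → U
  i= 8: E-I = 22 → W
  i= 9: G-S = 14 → O
  i=10: H-N = 20 → U
  i=11: A-C = 24 → Y
  i=12: N-N =  0 → A
  i=13: L-R = 20 → U
  i=14: M-Q = 22 → W
  i=15: H-T = 14 → O
  i=16: Y-E = 20 → U
  shifts repeat with period 6: AUWOUY

AUWOUY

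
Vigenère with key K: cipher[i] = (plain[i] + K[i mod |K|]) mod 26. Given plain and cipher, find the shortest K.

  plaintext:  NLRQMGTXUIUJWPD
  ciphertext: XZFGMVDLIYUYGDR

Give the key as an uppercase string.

  i= 0: X-N = 10 → K
  i= 1: Z-L = 14 → O
  i= 2: F-R = 14 → O
  i= 3: G-Q = 16 → Q
  i= 4: M-M =  0 → A
  i= 5: V-G = 15 → P
  i= 6: D-T = 10 → K
  i= 7: L-X = 14 → O
  i= 8: I-U = 14 → O
  i= 9: Y-I = 16 → Q
  i=10: U-U =  0 → A
  i=11: Y-J = 15 → P
  i=12: G-W = 10 → K
  i=13: D-P = 14 → O
  i=14: R-D = 14 → O
  shifts repeat with period 6: KOOQAP

KOOQAP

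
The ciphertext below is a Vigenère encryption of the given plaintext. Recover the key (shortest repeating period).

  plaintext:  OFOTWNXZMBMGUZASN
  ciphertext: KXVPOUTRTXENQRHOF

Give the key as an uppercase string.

WSH

  i= 0: K-O = 22 → W
  i= 1: X-F = 18 → S
  i= 2: V-O =  7 → H
  i= 3: P-T = 22 → W
  i= 4: O-W = 18 → S
  i= 5: U-N =  7 → H
  i= 6: T-X = 22 → W
  i= 7: R-Z = 18 → S
  i= 8: T-M =  7 → H
  i= 9: X-B = 22 → W
  i=10: E-M = 18 → S
  i=11: N-G =  7 → H
  i=12: Q-U = 22 → W
  i=13: R-Z = 18 → S
  i=14: H-A =  7 → H
  i=15: O-S = 22 → W
  i=16: F-N = 18 → S
  shifts repeat with period 3: WSH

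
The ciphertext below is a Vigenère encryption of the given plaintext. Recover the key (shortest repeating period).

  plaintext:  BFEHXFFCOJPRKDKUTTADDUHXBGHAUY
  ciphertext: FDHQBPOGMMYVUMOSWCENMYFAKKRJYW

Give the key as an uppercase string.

EYDJEKJ

  i= 0: F-B =  4 → E
  i= 1: D-F = 24 → Y
  i= 2: H-E =  3 → D
  i= 3: Q-H =  9 → J
  i= 4: B-X =  4 → E
  i= 5: P-F = 10 → K
  i= 6: O-F =  9 → J
  i= 7: G-C =  4 → E
  i= 8: M-O = 24 → Y
  i= 9: M-J =  3 → D
  i=10: Y-P =  9 → J
  i=11: V-R =  4 → E
  i=12: U-K = 10 → K
  i=13: M-D =  9 → J
  i=14: O-K =  4 → E
  i=15: S-U = 24 → Y
  i=16: W-T =  3 → D
  i=17: C-T =  9 → J
  i=18: E-A =  4 → E
  i=19: N-D = 10 → K
  i=20: M-D =  9 → J
  i=21: Y-U =  4 → E
  i=22: F-H = 24 → Y
  i=23: A-X =  3 → D
  i=24: K-B =  9 → J
  i=25: K-G =  4 → E
  i=26: R-H = 10 → K
  i=27: J-A =  9 → J
  i=28: Y-U =  4 → E
  i=29: W-Y = 24 → Y
  shifts repeat with period 7: EYDJEKJ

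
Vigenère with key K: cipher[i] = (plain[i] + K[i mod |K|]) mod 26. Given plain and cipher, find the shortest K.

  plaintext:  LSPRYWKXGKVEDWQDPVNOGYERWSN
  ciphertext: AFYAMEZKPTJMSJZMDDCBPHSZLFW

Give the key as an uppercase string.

PNJJOI

  i= 0: A-L = 15 → P
  i= 1: F-S = 13 → N
  i= 2: Y-P =  9 → J
  i= 3: A-R =  9 → J
  i= 4: M-Y = 14 → O
  i= 5: E-W =  8 → I
  i= 6: Z-K = 15 → P
  i= 7: K-X = 13 → N
  i= 8: P-G =  9 → J
  i= 9: T-K =  9 → J
  i=10: J-V = 14 → O
  i=11: M-E =  8 → I
  i=12: S-D = 15 → P
  i=13: J-W = 13 → N
  i=14: Z-Q =  9 → J
  i=15: M-D =  9 → J
  i=16: D-P = 14 → O
  i=17: D-V =  8 → I
  i=18: C-N = 15 → P
  i=19: B-O = 13 → N
  i=20: P-G =  9 → J
  i=21: H-Y =  9 → J
  i=22: S-E = 14 → O
  i=23: Z-R =  8 → I
  i=24: L-W = 15 → P
  i=25: F-S = 13 → N
  i=26: W-N =  9 → J
  shifts repeat with period 6: PNJJOI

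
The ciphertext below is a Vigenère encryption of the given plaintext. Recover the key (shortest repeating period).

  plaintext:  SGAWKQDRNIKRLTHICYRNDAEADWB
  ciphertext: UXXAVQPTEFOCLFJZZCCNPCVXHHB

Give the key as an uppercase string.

  i= 0: U-S =  2 → C
  i= 1: X-G = 17 → R
  i= 2: X-A = 23 → X
  i= 3: A-W =  4 → E
  i= 4: V-K = 11 → L
  i= 5: Q-Q =  0 → A
  i= 6: P-D = 12 → M
  i= 7: T-R =  2 → C
  i= 8: E-N = 17 → R
  i= 9: F-I = 23 → X
  i=10: O-K =  4 → E
  i=11: C-R = 11 → L
  i=12: L-L =  0 → A
  i=13: F-T = 12 → M
  i=14: J-H =  2 → C
  i=15: Z-I = 17 → R
  i=16: Z-C = 23 → X
  i=17: C-Y =  4 → E
  i=18: C-R = 11 → L
  i=19: N-N =  0 → A
  i=20: P-D = 12 → M
  i=21: C-A =  2 → C
  i=22: V-E = 17 → R
  i=23: X-A = 23 → X
  i=24: H-D =  4 → E
  i=25: H-W = 11 → L
  i=26: B-B =  0 → A
  shifts repeat with period 7: CRXELAM

CRXELAM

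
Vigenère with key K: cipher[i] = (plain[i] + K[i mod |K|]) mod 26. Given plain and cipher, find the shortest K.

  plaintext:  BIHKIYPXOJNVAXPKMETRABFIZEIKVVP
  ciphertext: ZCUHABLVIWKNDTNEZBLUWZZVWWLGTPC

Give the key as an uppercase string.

  i= 0: Z-B = 24 → Y
  i= 1: C-I = 20 → U
  i= 2: U-H = 13 → N
  i= 3: H-K = 23 → X
  i= 4: A-I = 18 → S
  i= 5: B-Y =  3 → D
  i= 6: L-P = 22 → W
  i= 7: V-X = 24 → Y
  i= 8: I-O = 20 → U
  i= 9: W-J = 13 → N
  i=10: K-N = 23 → X
  i=11: N-V = 18 → S
  i=12: D-A =  3 → D
  i=13: T-X = 22 → W
  i=14: N-P = 24 → Y
  i=15: E-K = 20 → U
  i=16: Z-M = 13 → N
  i=17: B-E = 23 → X
  i=18: L-T = 18 → S
  i=19: U-R =  3 → D
  i=20: W-A = 22 → W
  i=21: Z-B = 24 → Y
  i=22: Z-F = 20 → U
  i=23: V-I = 13 → N
  i=24: W-Z = 23 → X
  i=25: W-E = 18 → S
  i=26: L-I =  3 → D
  i=27: G-K = 22 → W
  i=28: T-V = 24 → Y
  i=29: P-V = 20 → U
  i=30: C-P = 13 → N
  shifts repeat with period 7: YUNXSDW

YUNXSDW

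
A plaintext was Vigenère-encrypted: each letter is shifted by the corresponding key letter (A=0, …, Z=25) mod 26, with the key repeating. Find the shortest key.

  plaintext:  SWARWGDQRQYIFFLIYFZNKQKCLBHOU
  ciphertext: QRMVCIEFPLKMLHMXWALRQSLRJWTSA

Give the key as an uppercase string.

  i= 0: Q-S = 24 → Y
  i= 1: R-W = 21 → V
  i= 2: M-A = 12 → M
  i= 3: V-R =  4 → E
  i= 4: C-W =  6 → G
  i= 5: I-G =  2 → C
  i= 6: E-D =  1 → B
  i= 7: F-Q = 15 → P
  i= 8: P-R = 24 → Y
  i= 9: L-Q = 21 → V
  i=10: K-Y = 12 → M
  i=11: M-I =  4 → E
  i=12: L-F =  6 → G
  i=13: H-F =  2 → C
  i=14: M-L =  1 → B
  i=15: X-I = 15 → P
  i=16: W-Y = 24 → Y
  i=17: A-F = 21 → V
  i=18: L-Z = 12 → M
  i=19: R-N =  4 → E
  i=20: Q-K =  6 → G
  i=21: S-Q =  2 → C
  i=22: L-K =  1 → B
  i=23: R-C = 15 → P
  i=24: J-L = 24 → Y
  i=25: W-B = 21 → V
  i=26: T-H = 12 → M
  i=27: S-O =  4 → E
  i=28: A-U =  6 → G
  shifts repeat with period 8: YVMEGCBP

YVMEGCBP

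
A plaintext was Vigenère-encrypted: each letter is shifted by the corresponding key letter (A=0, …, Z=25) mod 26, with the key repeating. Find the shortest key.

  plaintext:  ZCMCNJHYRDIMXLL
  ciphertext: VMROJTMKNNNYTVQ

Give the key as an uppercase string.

WKFM

  i= 0: V-Z = 22 → W
  i= 1: M-C = 10 → K
  i= 2: R-M =  5 → F
  i= 3: O-C = 12 → M
  i= 4: J-N = 22 → W
  i= 5: T-J = 10 → K
  i= 6: M-H =  5 → F
  i= 7: K-Y = 12 → M
  i= 8: N-R = 22 → W
  i= 9: N-D = 10 → K
  i=10: N-I =  5 → F
  i=11: Y-M = 12 → M
  i=12: T-X = 22 → W
  i=13: V-L = 10 → K
  i=14: Q-L =  5 → F
  shifts repeat with period 4: WKFM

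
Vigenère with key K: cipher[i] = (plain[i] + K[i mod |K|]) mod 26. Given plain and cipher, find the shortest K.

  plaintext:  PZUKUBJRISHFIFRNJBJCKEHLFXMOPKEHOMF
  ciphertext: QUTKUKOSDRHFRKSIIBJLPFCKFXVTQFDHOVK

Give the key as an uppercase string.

BVZAAJF

  i= 0: Q-P =  1 → B
  i= 1: U-Z = 21 → V
  i= 2: T-U = 25 → Z
  i= 3: K-K =  0 → A
  i= 4: U-U =  0 → A
  i= 5: K-B =  9 → J
  i= 6: O-J =  5 → F
  i= 7: S-R =  1 → B
  i= 8: D-I = 21 → V
  i= 9: R-S = 25 → Z
  i=10: H-H =  0 → A
  i=11: F-F =  0 → A
  i=12: R-I =  9 → J
  i=13: K-F =  5 → F
  i=14: S-R =  1 → B
  i=15: I-N = 21 → V
  i=16: I-J = 25 → Z
  i=17: B-B =  0 → A
  i=18: J-J =  0 → A
  i=19: L-C =  9 → J
  i=20: P-K =  5 → F
  i=21: F-E =  1 → B
  i=22: C-H = 21 → V
  i=23: K-L = 25 → Z
  i=24: F-F =  0 → A
  i=25: X-X =  0 → A
  i=26: V-M =  9 → J
  i=27: T-O =  5 → F
  i=28: Q-P =  1 → B
  i=29: F-K = 21 → V
  i=30: D-E = 25 → Z
  i=31: H-H =  0 → A
  i=32: O-O =  0 → A
  i=33: V-M =  9 → J
  i=34: K-F =  5 → F
  shifts repeat with period 7: BVZAAJF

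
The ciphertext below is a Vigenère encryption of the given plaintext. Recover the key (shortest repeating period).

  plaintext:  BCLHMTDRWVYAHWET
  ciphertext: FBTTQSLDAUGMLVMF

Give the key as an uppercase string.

  i= 0: F-B =  4 → E
  i= 1: B-C = 25 → Z
  i= 2: T-L =  8 → I
  i= 3: T-H = 12 → M
  i= 4: Q-M =  4 → E
  i= 5: S-T = 25 → Z
  i= 6: L-D =  8 → I
  i= 7: D-R = 12 → M
  i= 8: A-W =  4 → E
  i= 9: U-V = 25 → Z
  i=10: G-Y =  8 → I
  i=11: M-A = 12 → M
  i=12: L-H =  4 → E
  i=13: V-W = 25 → Z
  i=14: M-E =  8 → I
  i=15: F-T = 12 → M
  shifts repeat with period 4: EZIM

EZIM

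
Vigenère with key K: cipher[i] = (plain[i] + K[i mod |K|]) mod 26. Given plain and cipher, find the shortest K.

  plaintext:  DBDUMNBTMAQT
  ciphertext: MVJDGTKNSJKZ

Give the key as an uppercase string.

  i= 0: M-D =  9 → J
  i= 1: V-B = 20 → U
  i= 2: J-D =  6 → G
  i= 3: D-U =  9 → J
  i= 4: G-M = 20 → U
  i= 5: T-N =  6 → G
  i= 6: K-B =  9 → J
  i= 7: N-T = 20 → U
  i= 8: S-M =  6 → G
  i= 9: J-A =  9 → J
  i=10: K-Q = 20 → U
  i=11: Z-T =  6 → G
  shifts repeat with period 3: JUG

JUG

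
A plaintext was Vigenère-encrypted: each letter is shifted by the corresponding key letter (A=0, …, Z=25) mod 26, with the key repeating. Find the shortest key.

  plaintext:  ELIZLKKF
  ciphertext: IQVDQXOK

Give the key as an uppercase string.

EFN

  i= 0: I-E =  4 → E
  i= 1: Q-L =  5 → F
  i= 2: V-I = 13 → N
  i= 3: D-Z =  4 → E
  i= 4: Q-L =  5 → F
  i= 5: X-K = 13 → N
  i= 6: O-K =  4 → E
  i= 7: K-F =  5 → F
  shifts repeat with period 3: EFN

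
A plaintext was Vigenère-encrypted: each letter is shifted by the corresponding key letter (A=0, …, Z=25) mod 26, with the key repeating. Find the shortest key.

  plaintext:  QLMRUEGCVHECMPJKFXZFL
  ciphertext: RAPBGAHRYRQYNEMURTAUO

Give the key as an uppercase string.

BPDKMW

  i= 0: R-Q =  1 → B
  i= 1: A-L = 15 → P
  i= 2: P-M =  3 → D
  i= 3: B-R = 10 → K
  i= 4: G-U = 12 → M
  i= 5: A-E = 22 → W
  i= 6: H-G =  1 → B
  i= 7: R-C = 15 → P
  i= 8: Y-V =  3 → D
  i= 9: R-H = 10 → K
  i=10: Q-E = 12 → M
  i=11: Y-C = 22 → W
  i=12: N-M =  1 → B
  i=13: E-P = 15 → P
  i=14: M-J =  3 → D
  i=15: U-K = 10 → K
  i=16: R-F = 12 → M
  i=17: T-X = 22 → W
  i=18: A-Z =  1 → B
  i=19: U-F = 15 → P
  i=20: O-L =  3 → D
  shifts repeat with period 6: BPDKMW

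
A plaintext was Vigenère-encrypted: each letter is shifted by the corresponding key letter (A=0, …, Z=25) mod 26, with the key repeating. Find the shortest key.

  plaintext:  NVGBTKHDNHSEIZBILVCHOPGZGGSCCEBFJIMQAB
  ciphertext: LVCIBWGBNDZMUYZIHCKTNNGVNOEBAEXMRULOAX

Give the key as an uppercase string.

YAWHIMZ

  i= 0: L-N = 24 → Y
  i= 1: V-V =  0 → A
  i= 2: C-G = 22 → W
  i= 3: I-B =  7 → H
  i= 4: B-T =  8 → I
  i= 5: W-K = 12 → M
  i= 6: G-H = 25 → Z
  i= 7: B-D = 24 → Y
  i= 8: N-N =  0 → A
  i= 9: D-H = 22 → W
  i=10: Z-S =  7 → H
  i=11: M-E =  8 → I
  i=12: U-I = 12 → M
  i=13: Y-Z = 25 → Z
  i=14: Z-B = 24 → Y
  i=15: I-I =  0 → A
  i=16: H-L = 22 → W
  i=17: C-V =  7 → H
  i=18: K-C =  8 → I
  i=19: T-H = 12 → M
  i=20: N-O = 25 → Z
  i=21: N-P = 24 → Y
  i=22: G-G =  0 → A
  i=23: V-Z = 22 → W
  i=24: N-G =  7 → H
  i=25: O-G =  8 → I
  i=26: E-S = 12 → M
  i=27: B-C = 25 → Z
  i=28: A-C = 24 → Y
  i=29: E-E =  0 → A
  i=30: X-B = 22 → W
  i=31: M-F =  7 → H
  i=32: R-J =  8 → I
  i=33: U-I = 12 → M
  i=34: L-M = 25 → Z
  i=35: O-Q = 24 → Y
  i=36: A-A =  0 → A
  i=37: X-B = 22 → W
  shifts repeat with period 7: YAWHIMZ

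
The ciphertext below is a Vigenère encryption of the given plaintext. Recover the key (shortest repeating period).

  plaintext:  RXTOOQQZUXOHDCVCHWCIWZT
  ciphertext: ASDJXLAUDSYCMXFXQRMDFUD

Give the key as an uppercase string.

  i= 0: A-R =  9 → J
  i= 1: S-X = 21 → V
  i= 2: D-T = 10 → K
  i= 3: J-O = 21 → V
  i= 4: X-O =  9 → J
  i= 5: L-Q = 21 → V
  i= 6: A-Q = 10 → K
  i= 7: U-Z = 21 → V
  i= 8: D-U =  9 → J
  i= 9: S-X = 21 → V
  i=10: Y-O = 10 → K
  i=11: C-H = 21 → V
  i=12: M-D =  9 → J
  i=13: X-C = 21 → V
  i=14: F-V = 10 → K
  i=15: X-C = 21 → V
  i=16: Q-H =  9 → J
  i=17: R-W = 21 → V
  i=18: M-C = 10 → K
  i=19: D-I = 21 → V
  i=20: F-W =  9 → J
  i=21: U-Z = 21 → V
  i=22: D-T = 10 → K
  shifts repeat with period 4: JVKV

JVKV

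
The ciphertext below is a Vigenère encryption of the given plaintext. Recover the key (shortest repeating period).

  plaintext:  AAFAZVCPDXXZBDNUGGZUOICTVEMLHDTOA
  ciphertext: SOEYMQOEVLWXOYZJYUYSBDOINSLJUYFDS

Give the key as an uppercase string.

  i= 0: S-A = 18 → S
  i= 1: O-A = 14 → O
  i= 2: E-F = 25 → Z
  i= 3: Y-A = 24 → Y
  i= 4: M-Z = 13 → N
  i= 5: Q-V = 21 → V
  i= 6: O-C = 12 → M
  i= 7: E-P = 15 → P
  i= 8: V-D = 18 → S
  i= 9: L-X = 14 → O
  i=10: W-X = 25 → Z
  i=11: X-Z = 24 → Y
  i=12: O-B = 13 → N
  i=13: Y-D = 21 → V
  i=14: Z-N = 12 → M
  i=15: J-U = 15 → P
  i=16: Y-G = 18 → S
  i=17: U-G = 14 → O
  i=18: Y-Z = 25 → Z
  i=19: S-U = 24 → Y
  i=20: B-O = 13 → N
  i=21: D-I = 21 → V
  i=22: O-C = 12 → M
  i=23: I-T = 15 → P
  i=24: N-V = 18 → S
  i=25: S-E = 14 → O
  i=26: L-M = 25 → Z
  i=27: J-L = 24 → Y
  i=28: U-H = 13 → N
  i=29: Y-D = 21 → V
  i=30: F-T = 12 → M
  i=31: D-O = 15 → P
  i=32: S-A = 18 → S
  shifts repeat with period 8: SOZYNVMP

SOZYNVMP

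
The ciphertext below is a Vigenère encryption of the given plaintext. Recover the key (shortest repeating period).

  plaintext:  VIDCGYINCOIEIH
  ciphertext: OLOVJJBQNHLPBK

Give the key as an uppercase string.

  i= 0: O-V = 19 → T
  i= 1: L-I =  3 → D
  i= 2: O-D = 11 → L
  i= 3: V-C = 19 → T
  i= 4: J-G =  3 → D
  i= 5: J-Y = 11 → L
  i= 6: B-I = 19 → T
  i= 7: Q-N =  3 → D
  i= 8: N-C = 11 → L
  i= 9: H-O = 19 → T
  i=10: L-I =  3 → D
  i=11: P-E = 11 → L
  i=12: B-I = 19 → T
  i=13: K-H =  3 → D
  shifts repeat with period 3: TDL

TDL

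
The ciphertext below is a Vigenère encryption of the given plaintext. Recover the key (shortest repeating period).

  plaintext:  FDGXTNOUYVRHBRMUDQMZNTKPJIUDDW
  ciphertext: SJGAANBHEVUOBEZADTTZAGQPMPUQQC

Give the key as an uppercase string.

  i= 0: S-F = 13 → N
  i= 1: J-D =  6 → G
  i= 2: G-G =  0 → A
  i= 3: A-X =  3 → D
  i= 4: A-T =  7 → H
  i= 5: N-N =  0 → A
  i= 6: B-O = 13 → N
  i= 7: H-U = 13 → N
  i= 8: E-Y =  6 → G
  i= 9: V-V =  0 → A
  i=10: U-R =  3 → D
  i=11: O-H =  7 → H
  i=12: B-B =  0 → A
  i=13: E-R = 13 → N
  i=14: Z-M = 13 → N
  i=15: A-U =  6 → G
  i=16: D-D =  0 → A
  i=17: T-Q =  3 → D
  i=18: T-M =  7 → H
  i=19: Z-Z =  0 → A
  i=20: A-N = 13 → N
  i=21: G-T = 13 → N
  i=22: Q-K =  6 → G
  i=23: P-P =  0 → A
  i=24: M-J =  3 → D
  i=25: P-I =  7 → H
  i=26: U-U =  0 → A
  i=27: Q-D = 13 → N
  i=28: Q-D = 13 → N
  i=29: C-W =  6 → G
  shifts repeat with period 7: NGADHAN

NGADHAN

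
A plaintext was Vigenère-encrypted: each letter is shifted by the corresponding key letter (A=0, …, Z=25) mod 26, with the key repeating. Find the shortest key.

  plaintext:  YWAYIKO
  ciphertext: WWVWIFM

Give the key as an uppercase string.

YAV

  i= 0: W-Y = 24 → Y
  i= 1: W-W =  0 → A
  i= 2: V-A = 21 → V
  i= 3: W-Y = 24 → Y
  i= 4: I-I =  0 → A
  i= 5: F-K = 21 → V
  i= 6: M-O = 24 → Y
  shifts repeat with period 3: YAV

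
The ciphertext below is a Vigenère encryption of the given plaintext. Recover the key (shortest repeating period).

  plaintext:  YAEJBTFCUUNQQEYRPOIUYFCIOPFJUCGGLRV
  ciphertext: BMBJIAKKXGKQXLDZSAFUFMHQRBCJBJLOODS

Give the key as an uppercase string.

DMXAHHFI

  i= 0: B-Y =  3 → D
  i= 1: M-A = 12 → M
  i= 2: B-E = 23 → X
  i= 3: J-J =  0 → A
  i= 4: I-B =  7 → H
  i= 5: A-T =  7 → H
  i= 6: K-F =  5 → F
  i= 7: K-C =  8 → I
  i= 8: X-U =  3 → D
  i= 9: G-U = 12 → M
  i=10: K-N = 23 → X
  i=11: Q-Q =  0 → A
  i=12: X-Q =  7 → H
  i=13: L-E =  7 → H
  i=14: D-Y =  5 → F
  i=15: Z-R =  8 → I
  i=16: S-P =  3 → D
  i=17: A-O = 12 → M
  i=18: F-I = 23 → X
  i=19: U-U =  0 → A
  i=20: F-Y =  7 → H
  i=21: M-F =  7 → H
  i=22: H-C =  5 → F
  i=23: Q-I =  8 → I
  i=24: R-O =  3 → D
  i=25: B-P = 12 → M
  i=26: C-F = 23 → X
  i=27: J-J =  0 → A
  i=28: B-U =  7 → H
  i=29: J-C =  7 → H
  i=30: L-G =  5 → F
  i=31: O-G =  8 → I
  i=32: O-L =  3 → D
  i=33: D-R = 12 → M
  i=34: S-V = 23 → X
  shifts repeat with period 8: DMXAHHFI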